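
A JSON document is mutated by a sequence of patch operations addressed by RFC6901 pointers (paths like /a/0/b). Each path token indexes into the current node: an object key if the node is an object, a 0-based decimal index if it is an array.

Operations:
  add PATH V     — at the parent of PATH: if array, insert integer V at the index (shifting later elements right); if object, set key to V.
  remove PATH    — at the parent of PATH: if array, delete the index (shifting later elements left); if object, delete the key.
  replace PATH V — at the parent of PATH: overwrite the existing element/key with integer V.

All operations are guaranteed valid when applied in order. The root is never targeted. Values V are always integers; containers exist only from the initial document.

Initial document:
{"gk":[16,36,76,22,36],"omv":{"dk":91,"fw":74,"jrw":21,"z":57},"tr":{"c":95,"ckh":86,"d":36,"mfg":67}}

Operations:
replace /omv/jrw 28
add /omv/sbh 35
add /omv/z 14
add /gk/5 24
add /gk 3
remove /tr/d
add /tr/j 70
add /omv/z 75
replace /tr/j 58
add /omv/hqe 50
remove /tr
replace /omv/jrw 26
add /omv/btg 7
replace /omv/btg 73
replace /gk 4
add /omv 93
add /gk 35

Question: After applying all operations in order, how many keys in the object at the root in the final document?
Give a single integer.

Answer: 2

Derivation:
After op 1 (replace /omv/jrw 28): {"gk":[16,36,76,22,36],"omv":{"dk":91,"fw":74,"jrw":28,"z":57},"tr":{"c":95,"ckh":86,"d":36,"mfg":67}}
After op 2 (add /omv/sbh 35): {"gk":[16,36,76,22,36],"omv":{"dk":91,"fw":74,"jrw":28,"sbh":35,"z":57},"tr":{"c":95,"ckh":86,"d":36,"mfg":67}}
After op 3 (add /omv/z 14): {"gk":[16,36,76,22,36],"omv":{"dk":91,"fw":74,"jrw":28,"sbh":35,"z":14},"tr":{"c":95,"ckh":86,"d":36,"mfg":67}}
After op 4 (add /gk/5 24): {"gk":[16,36,76,22,36,24],"omv":{"dk":91,"fw":74,"jrw":28,"sbh":35,"z":14},"tr":{"c":95,"ckh":86,"d":36,"mfg":67}}
After op 5 (add /gk 3): {"gk":3,"omv":{"dk":91,"fw":74,"jrw":28,"sbh":35,"z":14},"tr":{"c":95,"ckh":86,"d":36,"mfg":67}}
After op 6 (remove /tr/d): {"gk":3,"omv":{"dk":91,"fw":74,"jrw":28,"sbh":35,"z":14},"tr":{"c":95,"ckh":86,"mfg":67}}
After op 7 (add /tr/j 70): {"gk":3,"omv":{"dk":91,"fw":74,"jrw":28,"sbh":35,"z":14},"tr":{"c":95,"ckh":86,"j":70,"mfg":67}}
After op 8 (add /omv/z 75): {"gk":3,"omv":{"dk":91,"fw":74,"jrw":28,"sbh":35,"z":75},"tr":{"c":95,"ckh":86,"j":70,"mfg":67}}
After op 9 (replace /tr/j 58): {"gk":3,"omv":{"dk":91,"fw":74,"jrw":28,"sbh":35,"z":75},"tr":{"c":95,"ckh":86,"j":58,"mfg":67}}
After op 10 (add /omv/hqe 50): {"gk":3,"omv":{"dk":91,"fw":74,"hqe":50,"jrw":28,"sbh":35,"z":75},"tr":{"c":95,"ckh":86,"j":58,"mfg":67}}
After op 11 (remove /tr): {"gk":3,"omv":{"dk":91,"fw":74,"hqe":50,"jrw":28,"sbh":35,"z":75}}
After op 12 (replace /omv/jrw 26): {"gk":3,"omv":{"dk":91,"fw":74,"hqe":50,"jrw":26,"sbh":35,"z":75}}
After op 13 (add /omv/btg 7): {"gk":3,"omv":{"btg":7,"dk":91,"fw":74,"hqe":50,"jrw":26,"sbh":35,"z":75}}
After op 14 (replace /omv/btg 73): {"gk":3,"omv":{"btg":73,"dk":91,"fw":74,"hqe":50,"jrw":26,"sbh":35,"z":75}}
After op 15 (replace /gk 4): {"gk":4,"omv":{"btg":73,"dk":91,"fw":74,"hqe":50,"jrw":26,"sbh":35,"z":75}}
After op 16 (add /omv 93): {"gk":4,"omv":93}
After op 17 (add /gk 35): {"gk":35,"omv":93}
Size at the root: 2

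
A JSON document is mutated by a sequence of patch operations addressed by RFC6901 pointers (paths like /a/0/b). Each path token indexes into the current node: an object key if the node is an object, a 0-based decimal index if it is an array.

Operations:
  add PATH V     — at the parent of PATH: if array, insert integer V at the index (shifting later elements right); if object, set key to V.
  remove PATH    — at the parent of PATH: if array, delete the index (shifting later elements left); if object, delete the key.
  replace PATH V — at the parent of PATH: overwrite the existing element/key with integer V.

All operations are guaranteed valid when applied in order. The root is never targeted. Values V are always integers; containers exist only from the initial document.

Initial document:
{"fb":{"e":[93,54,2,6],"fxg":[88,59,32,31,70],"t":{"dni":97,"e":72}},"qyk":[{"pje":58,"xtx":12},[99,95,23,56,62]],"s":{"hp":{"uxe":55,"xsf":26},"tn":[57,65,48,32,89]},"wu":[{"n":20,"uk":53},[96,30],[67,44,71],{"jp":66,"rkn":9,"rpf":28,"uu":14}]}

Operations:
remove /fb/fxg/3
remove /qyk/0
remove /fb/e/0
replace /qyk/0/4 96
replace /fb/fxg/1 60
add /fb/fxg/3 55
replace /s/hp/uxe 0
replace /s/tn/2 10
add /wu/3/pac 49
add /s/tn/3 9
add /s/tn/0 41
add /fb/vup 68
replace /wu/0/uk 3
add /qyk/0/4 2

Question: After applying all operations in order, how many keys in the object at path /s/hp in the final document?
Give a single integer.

After op 1 (remove /fb/fxg/3): {"fb":{"e":[93,54,2,6],"fxg":[88,59,32,70],"t":{"dni":97,"e":72}},"qyk":[{"pje":58,"xtx":12},[99,95,23,56,62]],"s":{"hp":{"uxe":55,"xsf":26},"tn":[57,65,48,32,89]},"wu":[{"n":20,"uk":53},[96,30],[67,44,71],{"jp":66,"rkn":9,"rpf":28,"uu":14}]}
After op 2 (remove /qyk/0): {"fb":{"e":[93,54,2,6],"fxg":[88,59,32,70],"t":{"dni":97,"e":72}},"qyk":[[99,95,23,56,62]],"s":{"hp":{"uxe":55,"xsf":26},"tn":[57,65,48,32,89]},"wu":[{"n":20,"uk":53},[96,30],[67,44,71],{"jp":66,"rkn":9,"rpf":28,"uu":14}]}
After op 3 (remove /fb/e/0): {"fb":{"e":[54,2,6],"fxg":[88,59,32,70],"t":{"dni":97,"e":72}},"qyk":[[99,95,23,56,62]],"s":{"hp":{"uxe":55,"xsf":26},"tn":[57,65,48,32,89]},"wu":[{"n":20,"uk":53},[96,30],[67,44,71],{"jp":66,"rkn":9,"rpf":28,"uu":14}]}
After op 4 (replace /qyk/0/4 96): {"fb":{"e":[54,2,6],"fxg":[88,59,32,70],"t":{"dni":97,"e":72}},"qyk":[[99,95,23,56,96]],"s":{"hp":{"uxe":55,"xsf":26},"tn":[57,65,48,32,89]},"wu":[{"n":20,"uk":53},[96,30],[67,44,71],{"jp":66,"rkn":9,"rpf":28,"uu":14}]}
After op 5 (replace /fb/fxg/1 60): {"fb":{"e":[54,2,6],"fxg":[88,60,32,70],"t":{"dni":97,"e":72}},"qyk":[[99,95,23,56,96]],"s":{"hp":{"uxe":55,"xsf":26},"tn":[57,65,48,32,89]},"wu":[{"n":20,"uk":53},[96,30],[67,44,71],{"jp":66,"rkn":9,"rpf":28,"uu":14}]}
After op 6 (add /fb/fxg/3 55): {"fb":{"e":[54,2,6],"fxg":[88,60,32,55,70],"t":{"dni":97,"e":72}},"qyk":[[99,95,23,56,96]],"s":{"hp":{"uxe":55,"xsf":26},"tn":[57,65,48,32,89]},"wu":[{"n":20,"uk":53},[96,30],[67,44,71],{"jp":66,"rkn":9,"rpf":28,"uu":14}]}
After op 7 (replace /s/hp/uxe 0): {"fb":{"e":[54,2,6],"fxg":[88,60,32,55,70],"t":{"dni":97,"e":72}},"qyk":[[99,95,23,56,96]],"s":{"hp":{"uxe":0,"xsf":26},"tn":[57,65,48,32,89]},"wu":[{"n":20,"uk":53},[96,30],[67,44,71],{"jp":66,"rkn":9,"rpf":28,"uu":14}]}
After op 8 (replace /s/tn/2 10): {"fb":{"e":[54,2,6],"fxg":[88,60,32,55,70],"t":{"dni":97,"e":72}},"qyk":[[99,95,23,56,96]],"s":{"hp":{"uxe":0,"xsf":26},"tn":[57,65,10,32,89]},"wu":[{"n":20,"uk":53},[96,30],[67,44,71],{"jp":66,"rkn":9,"rpf":28,"uu":14}]}
After op 9 (add /wu/3/pac 49): {"fb":{"e":[54,2,6],"fxg":[88,60,32,55,70],"t":{"dni":97,"e":72}},"qyk":[[99,95,23,56,96]],"s":{"hp":{"uxe":0,"xsf":26},"tn":[57,65,10,32,89]},"wu":[{"n":20,"uk":53},[96,30],[67,44,71],{"jp":66,"pac":49,"rkn":9,"rpf":28,"uu":14}]}
After op 10 (add /s/tn/3 9): {"fb":{"e":[54,2,6],"fxg":[88,60,32,55,70],"t":{"dni":97,"e":72}},"qyk":[[99,95,23,56,96]],"s":{"hp":{"uxe":0,"xsf":26},"tn":[57,65,10,9,32,89]},"wu":[{"n":20,"uk":53},[96,30],[67,44,71],{"jp":66,"pac":49,"rkn":9,"rpf":28,"uu":14}]}
After op 11 (add /s/tn/0 41): {"fb":{"e":[54,2,6],"fxg":[88,60,32,55,70],"t":{"dni":97,"e":72}},"qyk":[[99,95,23,56,96]],"s":{"hp":{"uxe":0,"xsf":26},"tn":[41,57,65,10,9,32,89]},"wu":[{"n":20,"uk":53},[96,30],[67,44,71],{"jp":66,"pac":49,"rkn":9,"rpf":28,"uu":14}]}
After op 12 (add /fb/vup 68): {"fb":{"e":[54,2,6],"fxg":[88,60,32,55,70],"t":{"dni":97,"e":72},"vup":68},"qyk":[[99,95,23,56,96]],"s":{"hp":{"uxe":0,"xsf":26},"tn":[41,57,65,10,9,32,89]},"wu":[{"n":20,"uk":53},[96,30],[67,44,71],{"jp":66,"pac":49,"rkn":9,"rpf":28,"uu":14}]}
After op 13 (replace /wu/0/uk 3): {"fb":{"e":[54,2,6],"fxg":[88,60,32,55,70],"t":{"dni":97,"e":72},"vup":68},"qyk":[[99,95,23,56,96]],"s":{"hp":{"uxe":0,"xsf":26},"tn":[41,57,65,10,9,32,89]},"wu":[{"n":20,"uk":3},[96,30],[67,44,71],{"jp":66,"pac":49,"rkn":9,"rpf":28,"uu":14}]}
After op 14 (add /qyk/0/4 2): {"fb":{"e":[54,2,6],"fxg":[88,60,32,55,70],"t":{"dni":97,"e":72},"vup":68},"qyk":[[99,95,23,56,2,96]],"s":{"hp":{"uxe":0,"xsf":26},"tn":[41,57,65,10,9,32,89]},"wu":[{"n":20,"uk":3},[96,30],[67,44,71],{"jp":66,"pac":49,"rkn":9,"rpf":28,"uu":14}]}
Size at path /s/hp: 2

Answer: 2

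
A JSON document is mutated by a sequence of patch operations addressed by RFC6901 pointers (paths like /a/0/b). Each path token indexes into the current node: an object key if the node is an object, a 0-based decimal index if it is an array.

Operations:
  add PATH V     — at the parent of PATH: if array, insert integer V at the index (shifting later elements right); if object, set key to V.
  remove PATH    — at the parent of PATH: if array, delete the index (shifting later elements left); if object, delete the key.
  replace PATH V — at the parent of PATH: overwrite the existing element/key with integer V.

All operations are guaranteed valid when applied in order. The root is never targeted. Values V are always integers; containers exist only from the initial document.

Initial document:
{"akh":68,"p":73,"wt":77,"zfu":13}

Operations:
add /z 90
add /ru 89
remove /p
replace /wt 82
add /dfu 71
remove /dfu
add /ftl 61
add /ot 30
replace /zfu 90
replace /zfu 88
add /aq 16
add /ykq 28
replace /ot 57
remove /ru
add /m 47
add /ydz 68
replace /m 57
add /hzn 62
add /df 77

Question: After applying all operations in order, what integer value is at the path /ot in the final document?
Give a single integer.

After op 1 (add /z 90): {"akh":68,"p":73,"wt":77,"z":90,"zfu":13}
After op 2 (add /ru 89): {"akh":68,"p":73,"ru":89,"wt":77,"z":90,"zfu":13}
After op 3 (remove /p): {"akh":68,"ru":89,"wt":77,"z":90,"zfu":13}
After op 4 (replace /wt 82): {"akh":68,"ru":89,"wt":82,"z":90,"zfu":13}
After op 5 (add /dfu 71): {"akh":68,"dfu":71,"ru":89,"wt":82,"z":90,"zfu":13}
After op 6 (remove /dfu): {"akh":68,"ru":89,"wt":82,"z":90,"zfu":13}
After op 7 (add /ftl 61): {"akh":68,"ftl":61,"ru":89,"wt":82,"z":90,"zfu":13}
After op 8 (add /ot 30): {"akh":68,"ftl":61,"ot":30,"ru":89,"wt":82,"z":90,"zfu":13}
After op 9 (replace /zfu 90): {"akh":68,"ftl":61,"ot":30,"ru":89,"wt":82,"z":90,"zfu":90}
After op 10 (replace /zfu 88): {"akh":68,"ftl":61,"ot":30,"ru":89,"wt":82,"z":90,"zfu":88}
After op 11 (add /aq 16): {"akh":68,"aq":16,"ftl":61,"ot":30,"ru":89,"wt":82,"z":90,"zfu":88}
After op 12 (add /ykq 28): {"akh":68,"aq":16,"ftl":61,"ot":30,"ru":89,"wt":82,"ykq":28,"z":90,"zfu":88}
After op 13 (replace /ot 57): {"akh":68,"aq":16,"ftl":61,"ot":57,"ru":89,"wt":82,"ykq":28,"z":90,"zfu":88}
After op 14 (remove /ru): {"akh":68,"aq":16,"ftl":61,"ot":57,"wt":82,"ykq":28,"z":90,"zfu":88}
After op 15 (add /m 47): {"akh":68,"aq":16,"ftl":61,"m":47,"ot":57,"wt":82,"ykq":28,"z":90,"zfu":88}
After op 16 (add /ydz 68): {"akh":68,"aq":16,"ftl":61,"m":47,"ot":57,"wt":82,"ydz":68,"ykq":28,"z":90,"zfu":88}
After op 17 (replace /m 57): {"akh":68,"aq":16,"ftl":61,"m":57,"ot":57,"wt":82,"ydz":68,"ykq":28,"z":90,"zfu":88}
After op 18 (add /hzn 62): {"akh":68,"aq":16,"ftl":61,"hzn":62,"m":57,"ot":57,"wt":82,"ydz":68,"ykq":28,"z":90,"zfu":88}
After op 19 (add /df 77): {"akh":68,"aq":16,"df":77,"ftl":61,"hzn":62,"m":57,"ot":57,"wt":82,"ydz":68,"ykq":28,"z":90,"zfu":88}
Value at /ot: 57

Answer: 57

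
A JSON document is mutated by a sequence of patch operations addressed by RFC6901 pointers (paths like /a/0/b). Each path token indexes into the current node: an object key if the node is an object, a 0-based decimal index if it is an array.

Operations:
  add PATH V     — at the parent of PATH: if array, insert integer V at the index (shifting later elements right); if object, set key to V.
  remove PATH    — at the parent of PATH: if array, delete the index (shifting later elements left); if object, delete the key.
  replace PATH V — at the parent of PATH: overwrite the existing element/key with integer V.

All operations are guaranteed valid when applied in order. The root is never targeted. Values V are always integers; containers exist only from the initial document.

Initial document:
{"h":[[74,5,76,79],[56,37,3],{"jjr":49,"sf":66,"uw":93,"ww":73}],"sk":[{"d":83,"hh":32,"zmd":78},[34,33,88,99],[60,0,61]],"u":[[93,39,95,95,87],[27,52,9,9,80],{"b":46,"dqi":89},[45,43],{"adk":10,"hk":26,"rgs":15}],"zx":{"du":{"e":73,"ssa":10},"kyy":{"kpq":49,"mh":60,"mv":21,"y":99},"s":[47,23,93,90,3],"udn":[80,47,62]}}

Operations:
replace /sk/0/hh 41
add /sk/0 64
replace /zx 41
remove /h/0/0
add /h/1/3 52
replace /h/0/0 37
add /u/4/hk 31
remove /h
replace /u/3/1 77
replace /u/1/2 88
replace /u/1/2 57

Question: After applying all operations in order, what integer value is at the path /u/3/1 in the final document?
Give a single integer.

After op 1 (replace /sk/0/hh 41): {"h":[[74,5,76,79],[56,37,3],{"jjr":49,"sf":66,"uw":93,"ww":73}],"sk":[{"d":83,"hh":41,"zmd":78},[34,33,88,99],[60,0,61]],"u":[[93,39,95,95,87],[27,52,9,9,80],{"b":46,"dqi":89},[45,43],{"adk":10,"hk":26,"rgs":15}],"zx":{"du":{"e":73,"ssa":10},"kyy":{"kpq":49,"mh":60,"mv":21,"y":99},"s":[47,23,93,90,3],"udn":[80,47,62]}}
After op 2 (add /sk/0 64): {"h":[[74,5,76,79],[56,37,3],{"jjr":49,"sf":66,"uw":93,"ww":73}],"sk":[64,{"d":83,"hh":41,"zmd":78},[34,33,88,99],[60,0,61]],"u":[[93,39,95,95,87],[27,52,9,9,80],{"b":46,"dqi":89},[45,43],{"adk":10,"hk":26,"rgs":15}],"zx":{"du":{"e":73,"ssa":10},"kyy":{"kpq":49,"mh":60,"mv":21,"y":99},"s":[47,23,93,90,3],"udn":[80,47,62]}}
After op 3 (replace /zx 41): {"h":[[74,5,76,79],[56,37,3],{"jjr":49,"sf":66,"uw":93,"ww":73}],"sk":[64,{"d":83,"hh":41,"zmd":78},[34,33,88,99],[60,0,61]],"u":[[93,39,95,95,87],[27,52,9,9,80],{"b":46,"dqi":89},[45,43],{"adk":10,"hk":26,"rgs":15}],"zx":41}
After op 4 (remove /h/0/0): {"h":[[5,76,79],[56,37,3],{"jjr":49,"sf":66,"uw":93,"ww":73}],"sk":[64,{"d":83,"hh":41,"zmd":78},[34,33,88,99],[60,0,61]],"u":[[93,39,95,95,87],[27,52,9,9,80],{"b":46,"dqi":89},[45,43],{"adk":10,"hk":26,"rgs":15}],"zx":41}
After op 5 (add /h/1/3 52): {"h":[[5,76,79],[56,37,3,52],{"jjr":49,"sf":66,"uw":93,"ww":73}],"sk":[64,{"d":83,"hh":41,"zmd":78},[34,33,88,99],[60,0,61]],"u":[[93,39,95,95,87],[27,52,9,9,80],{"b":46,"dqi":89},[45,43],{"adk":10,"hk":26,"rgs":15}],"zx":41}
After op 6 (replace /h/0/0 37): {"h":[[37,76,79],[56,37,3,52],{"jjr":49,"sf":66,"uw":93,"ww":73}],"sk":[64,{"d":83,"hh":41,"zmd":78},[34,33,88,99],[60,0,61]],"u":[[93,39,95,95,87],[27,52,9,9,80],{"b":46,"dqi":89},[45,43],{"adk":10,"hk":26,"rgs":15}],"zx":41}
After op 7 (add /u/4/hk 31): {"h":[[37,76,79],[56,37,3,52],{"jjr":49,"sf":66,"uw":93,"ww":73}],"sk":[64,{"d":83,"hh":41,"zmd":78},[34,33,88,99],[60,0,61]],"u":[[93,39,95,95,87],[27,52,9,9,80],{"b":46,"dqi":89},[45,43],{"adk":10,"hk":31,"rgs":15}],"zx":41}
After op 8 (remove /h): {"sk":[64,{"d":83,"hh":41,"zmd":78},[34,33,88,99],[60,0,61]],"u":[[93,39,95,95,87],[27,52,9,9,80],{"b":46,"dqi":89},[45,43],{"adk":10,"hk":31,"rgs":15}],"zx":41}
After op 9 (replace /u/3/1 77): {"sk":[64,{"d":83,"hh":41,"zmd":78},[34,33,88,99],[60,0,61]],"u":[[93,39,95,95,87],[27,52,9,9,80],{"b":46,"dqi":89},[45,77],{"adk":10,"hk":31,"rgs":15}],"zx":41}
After op 10 (replace /u/1/2 88): {"sk":[64,{"d":83,"hh":41,"zmd":78},[34,33,88,99],[60,0,61]],"u":[[93,39,95,95,87],[27,52,88,9,80],{"b":46,"dqi":89},[45,77],{"adk":10,"hk":31,"rgs":15}],"zx":41}
After op 11 (replace /u/1/2 57): {"sk":[64,{"d":83,"hh":41,"zmd":78},[34,33,88,99],[60,0,61]],"u":[[93,39,95,95,87],[27,52,57,9,80],{"b":46,"dqi":89},[45,77],{"adk":10,"hk":31,"rgs":15}],"zx":41}
Value at /u/3/1: 77

Answer: 77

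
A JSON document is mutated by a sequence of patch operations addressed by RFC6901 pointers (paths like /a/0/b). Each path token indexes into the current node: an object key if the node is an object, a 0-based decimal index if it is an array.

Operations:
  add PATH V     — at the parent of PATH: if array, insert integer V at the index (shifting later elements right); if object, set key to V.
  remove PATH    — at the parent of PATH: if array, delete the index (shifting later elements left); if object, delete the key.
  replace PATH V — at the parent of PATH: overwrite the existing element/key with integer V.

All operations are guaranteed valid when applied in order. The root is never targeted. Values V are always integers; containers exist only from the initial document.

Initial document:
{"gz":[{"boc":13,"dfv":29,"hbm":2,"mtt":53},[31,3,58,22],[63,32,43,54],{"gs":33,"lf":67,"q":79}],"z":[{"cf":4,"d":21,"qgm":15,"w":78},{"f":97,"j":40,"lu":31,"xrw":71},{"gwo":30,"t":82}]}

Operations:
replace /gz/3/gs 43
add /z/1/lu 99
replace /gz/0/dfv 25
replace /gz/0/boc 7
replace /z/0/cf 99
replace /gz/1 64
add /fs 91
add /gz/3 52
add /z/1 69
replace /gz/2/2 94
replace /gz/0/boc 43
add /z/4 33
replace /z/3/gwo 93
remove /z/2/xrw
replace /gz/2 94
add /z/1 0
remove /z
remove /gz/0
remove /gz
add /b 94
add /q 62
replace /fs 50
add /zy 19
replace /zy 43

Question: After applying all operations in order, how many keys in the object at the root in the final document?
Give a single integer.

Answer: 4

Derivation:
After op 1 (replace /gz/3/gs 43): {"gz":[{"boc":13,"dfv":29,"hbm":2,"mtt":53},[31,3,58,22],[63,32,43,54],{"gs":43,"lf":67,"q":79}],"z":[{"cf":4,"d":21,"qgm":15,"w":78},{"f":97,"j":40,"lu":31,"xrw":71},{"gwo":30,"t":82}]}
After op 2 (add /z/1/lu 99): {"gz":[{"boc":13,"dfv":29,"hbm":2,"mtt":53},[31,3,58,22],[63,32,43,54],{"gs":43,"lf":67,"q":79}],"z":[{"cf":4,"d":21,"qgm":15,"w":78},{"f":97,"j":40,"lu":99,"xrw":71},{"gwo":30,"t":82}]}
After op 3 (replace /gz/0/dfv 25): {"gz":[{"boc":13,"dfv":25,"hbm":2,"mtt":53},[31,3,58,22],[63,32,43,54],{"gs":43,"lf":67,"q":79}],"z":[{"cf":4,"d":21,"qgm":15,"w":78},{"f":97,"j":40,"lu":99,"xrw":71},{"gwo":30,"t":82}]}
After op 4 (replace /gz/0/boc 7): {"gz":[{"boc":7,"dfv":25,"hbm":2,"mtt":53},[31,3,58,22],[63,32,43,54],{"gs":43,"lf":67,"q":79}],"z":[{"cf":4,"d":21,"qgm":15,"w":78},{"f":97,"j":40,"lu":99,"xrw":71},{"gwo":30,"t":82}]}
After op 5 (replace /z/0/cf 99): {"gz":[{"boc":7,"dfv":25,"hbm":2,"mtt":53},[31,3,58,22],[63,32,43,54],{"gs":43,"lf":67,"q":79}],"z":[{"cf":99,"d":21,"qgm":15,"w":78},{"f":97,"j":40,"lu":99,"xrw":71},{"gwo":30,"t":82}]}
After op 6 (replace /gz/1 64): {"gz":[{"boc":7,"dfv":25,"hbm":2,"mtt":53},64,[63,32,43,54],{"gs":43,"lf":67,"q":79}],"z":[{"cf":99,"d":21,"qgm":15,"w":78},{"f":97,"j":40,"lu":99,"xrw":71},{"gwo":30,"t":82}]}
After op 7 (add /fs 91): {"fs":91,"gz":[{"boc":7,"dfv":25,"hbm":2,"mtt":53},64,[63,32,43,54],{"gs":43,"lf":67,"q":79}],"z":[{"cf":99,"d":21,"qgm":15,"w":78},{"f":97,"j":40,"lu":99,"xrw":71},{"gwo":30,"t":82}]}
After op 8 (add /gz/3 52): {"fs":91,"gz":[{"boc":7,"dfv":25,"hbm":2,"mtt":53},64,[63,32,43,54],52,{"gs":43,"lf":67,"q":79}],"z":[{"cf":99,"d":21,"qgm":15,"w":78},{"f":97,"j":40,"lu":99,"xrw":71},{"gwo":30,"t":82}]}
After op 9 (add /z/1 69): {"fs":91,"gz":[{"boc":7,"dfv":25,"hbm":2,"mtt":53},64,[63,32,43,54],52,{"gs":43,"lf":67,"q":79}],"z":[{"cf":99,"d":21,"qgm":15,"w":78},69,{"f":97,"j":40,"lu":99,"xrw":71},{"gwo":30,"t":82}]}
After op 10 (replace /gz/2/2 94): {"fs":91,"gz":[{"boc":7,"dfv":25,"hbm":2,"mtt":53},64,[63,32,94,54],52,{"gs":43,"lf":67,"q":79}],"z":[{"cf":99,"d":21,"qgm":15,"w":78},69,{"f":97,"j":40,"lu":99,"xrw":71},{"gwo":30,"t":82}]}
After op 11 (replace /gz/0/boc 43): {"fs":91,"gz":[{"boc":43,"dfv":25,"hbm":2,"mtt":53},64,[63,32,94,54],52,{"gs":43,"lf":67,"q":79}],"z":[{"cf":99,"d":21,"qgm":15,"w":78},69,{"f":97,"j":40,"lu":99,"xrw":71},{"gwo":30,"t":82}]}
After op 12 (add /z/4 33): {"fs":91,"gz":[{"boc":43,"dfv":25,"hbm":2,"mtt":53},64,[63,32,94,54],52,{"gs":43,"lf":67,"q":79}],"z":[{"cf":99,"d":21,"qgm":15,"w":78},69,{"f":97,"j":40,"lu":99,"xrw":71},{"gwo":30,"t":82},33]}
After op 13 (replace /z/3/gwo 93): {"fs":91,"gz":[{"boc":43,"dfv":25,"hbm":2,"mtt":53},64,[63,32,94,54],52,{"gs":43,"lf":67,"q":79}],"z":[{"cf":99,"d":21,"qgm":15,"w":78},69,{"f":97,"j":40,"lu":99,"xrw":71},{"gwo":93,"t":82},33]}
After op 14 (remove /z/2/xrw): {"fs":91,"gz":[{"boc":43,"dfv":25,"hbm":2,"mtt":53},64,[63,32,94,54],52,{"gs":43,"lf":67,"q":79}],"z":[{"cf":99,"d":21,"qgm":15,"w":78},69,{"f":97,"j":40,"lu":99},{"gwo":93,"t":82},33]}
After op 15 (replace /gz/2 94): {"fs":91,"gz":[{"boc":43,"dfv":25,"hbm":2,"mtt":53},64,94,52,{"gs":43,"lf":67,"q":79}],"z":[{"cf":99,"d":21,"qgm":15,"w":78},69,{"f":97,"j":40,"lu":99},{"gwo":93,"t":82},33]}
After op 16 (add /z/1 0): {"fs":91,"gz":[{"boc":43,"dfv":25,"hbm":2,"mtt":53},64,94,52,{"gs":43,"lf":67,"q":79}],"z":[{"cf":99,"d":21,"qgm":15,"w":78},0,69,{"f":97,"j":40,"lu":99},{"gwo":93,"t":82},33]}
After op 17 (remove /z): {"fs":91,"gz":[{"boc":43,"dfv":25,"hbm":2,"mtt":53},64,94,52,{"gs":43,"lf":67,"q":79}]}
After op 18 (remove /gz/0): {"fs":91,"gz":[64,94,52,{"gs":43,"lf":67,"q":79}]}
After op 19 (remove /gz): {"fs":91}
After op 20 (add /b 94): {"b":94,"fs":91}
After op 21 (add /q 62): {"b":94,"fs":91,"q":62}
After op 22 (replace /fs 50): {"b":94,"fs":50,"q":62}
After op 23 (add /zy 19): {"b":94,"fs":50,"q":62,"zy":19}
After op 24 (replace /zy 43): {"b":94,"fs":50,"q":62,"zy":43}
Size at the root: 4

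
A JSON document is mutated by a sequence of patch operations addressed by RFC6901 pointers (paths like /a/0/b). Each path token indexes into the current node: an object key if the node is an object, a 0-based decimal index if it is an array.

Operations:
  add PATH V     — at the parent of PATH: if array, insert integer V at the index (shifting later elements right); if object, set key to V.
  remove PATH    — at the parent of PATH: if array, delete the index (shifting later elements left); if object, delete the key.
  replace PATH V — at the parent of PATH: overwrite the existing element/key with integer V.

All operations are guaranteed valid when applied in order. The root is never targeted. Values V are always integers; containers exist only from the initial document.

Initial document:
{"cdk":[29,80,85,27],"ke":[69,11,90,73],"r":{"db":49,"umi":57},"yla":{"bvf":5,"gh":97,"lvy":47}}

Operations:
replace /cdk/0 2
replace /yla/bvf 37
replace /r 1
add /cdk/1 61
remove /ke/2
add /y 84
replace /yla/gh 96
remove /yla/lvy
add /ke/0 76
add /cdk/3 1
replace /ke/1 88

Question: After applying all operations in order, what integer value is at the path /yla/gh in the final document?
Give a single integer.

Answer: 96

Derivation:
After op 1 (replace /cdk/0 2): {"cdk":[2,80,85,27],"ke":[69,11,90,73],"r":{"db":49,"umi":57},"yla":{"bvf":5,"gh":97,"lvy":47}}
After op 2 (replace /yla/bvf 37): {"cdk":[2,80,85,27],"ke":[69,11,90,73],"r":{"db":49,"umi":57},"yla":{"bvf":37,"gh":97,"lvy":47}}
After op 3 (replace /r 1): {"cdk":[2,80,85,27],"ke":[69,11,90,73],"r":1,"yla":{"bvf":37,"gh":97,"lvy":47}}
After op 4 (add /cdk/1 61): {"cdk":[2,61,80,85,27],"ke":[69,11,90,73],"r":1,"yla":{"bvf":37,"gh":97,"lvy":47}}
After op 5 (remove /ke/2): {"cdk":[2,61,80,85,27],"ke":[69,11,73],"r":1,"yla":{"bvf":37,"gh":97,"lvy":47}}
After op 6 (add /y 84): {"cdk":[2,61,80,85,27],"ke":[69,11,73],"r":1,"y":84,"yla":{"bvf":37,"gh":97,"lvy":47}}
After op 7 (replace /yla/gh 96): {"cdk":[2,61,80,85,27],"ke":[69,11,73],"r":1,"y":84,"yla":{"bvf":37,"gh":96,"lvy":47}}
After op 8 (remove /yla/lvy): {"cdk":[2,61,80,85,27],"ke":[69,11,73],"r":1,"y":84,"yla":{"bvf":37,"gh":96}}
After op 9 (add /ke/0 76): {"cdk":[2,61,80,85,27],"ke":[76,69,11,73],"r":1,"y":84,"yla":{"bvf":37,"gh":96}}
After op 10 (add /cdk/3 1): {"cdk":[2,61,80,1,85,27],"ke":[76,69,11,73],"r":1,"y":84,"yla":{"bvf":37,"gh":96}}
After op 11 (replace /ke/1 88): {"cdk":[2,61,80,1,85,27],"ke":[76,88,11,73],"r":1,"y":84,"yla":{"bvf":37,"gh":96}}
Value at /yla/gh: 96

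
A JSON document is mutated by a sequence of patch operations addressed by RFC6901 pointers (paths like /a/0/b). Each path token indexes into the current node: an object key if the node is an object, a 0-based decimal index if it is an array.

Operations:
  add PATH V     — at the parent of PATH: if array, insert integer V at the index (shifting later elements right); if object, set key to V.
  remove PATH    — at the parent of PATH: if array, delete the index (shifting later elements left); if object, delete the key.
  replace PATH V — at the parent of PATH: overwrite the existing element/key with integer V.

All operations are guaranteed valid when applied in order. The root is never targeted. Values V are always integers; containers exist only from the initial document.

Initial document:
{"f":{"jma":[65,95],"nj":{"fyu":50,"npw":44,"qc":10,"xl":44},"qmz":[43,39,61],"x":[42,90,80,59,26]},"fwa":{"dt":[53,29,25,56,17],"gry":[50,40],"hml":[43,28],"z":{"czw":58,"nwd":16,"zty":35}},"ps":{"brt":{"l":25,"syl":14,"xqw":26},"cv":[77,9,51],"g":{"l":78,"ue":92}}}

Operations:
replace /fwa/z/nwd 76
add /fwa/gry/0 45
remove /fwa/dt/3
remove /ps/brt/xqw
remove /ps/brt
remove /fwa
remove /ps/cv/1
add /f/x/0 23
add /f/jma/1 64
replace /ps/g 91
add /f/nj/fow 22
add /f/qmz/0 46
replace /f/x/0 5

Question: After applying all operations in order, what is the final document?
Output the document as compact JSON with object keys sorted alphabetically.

Answer: {"f":{"jma":[65,64,95],"nj":{"fow":22,"fyu":50,"npw":44,"qc":10,"xl":44},"qmz":[46,43,39,61],"x":[5,42,90,80,59,26]},"ps":{"cv":[77,51],"g":91}}

Derivation:
After op 1 (replace /fwa/z/nwd 76): {"f":{"jma":[65,95],"nj":{"fyu":50,"npw":44,"qc":10,"xl":44},"qmz":[43,39,61],"x":[42,90,80,59,26]},"fwa":{"dt":[53,29,25,56,17],"gry":[50,40],"hml":[43,28],"z":{"czw":58,"nwd":76,"zty":35}},"ps":{"brt":{"l":25,"syl":14,"xqw":26},"cv":[77,9,51],"g":{"l":78,"ue":92}}}
After op 2 (add /fwa/gry/0 45): {"f":{"jma":[65,95],"nj":{"fyu":50,"npw":44,"qc":10,"xl":44},"qmz":[43,39,61],"x":[42,90,80,59,26]},"fwa":{"dt":[53,29,25,56,17],"gry":[45,50,40],"hml":[43,28],"z":{"czw":58,"nwd":76,"zty":35}},"ps":{"brt":{"l":25,"syl":14,"xqw":26},"cv":[77,9,51],"g":{"l":78,"ue":92}}}
After op 3 (remove /fwa/dt/3): {"f":{"jma":[65,95],"nj":{"fyu":50,"npw":44,"qc":10,"xl":44},"qmz":[43,39,61],"x":[42,90,80,59,26]},"fwa":{"dt":[53,29,25,17],"gry":[45,50,40],"hml":[43,28],"z":{"czw":58,"nwd":76,"zty":35}},"ps":{"brt":{"l":25,"syl":14,"xqw":26},"cv":[77,9,51],"g":{"l":78,"ue":92}}}
After op 4 (remove /ps/brt/xqw): {"f":{"jma":[65,95],"nj":{"fyu":50,"npw":44,"qc":10,"xl":44},"qmz":[43,39,61],"x":[42,90,80,59,26]},"fwa":{"dt":[53,29,25,17],"gry":[45,50,40],"hml":[43,28],"z":{"czw":58,"nwd":76,"zty":35}},"ps":{"brt":{"l":25,"syl":14},"cv":[77,9,51],"g":{"l":78,"ue":92}}}
After op 5 (remove /ps/brt): {"f":{"jma":[65,95],"nj":{"fyu":50,"npw":44,"qc":10,"xl":44},"qmz":[43,39,61],"x":[42,90,80,59,26]},"fwa":{"dt":[53,29,25,17],"gry":[45,50,40],"hml":[43,28],"z":{"czw":58,"nwd":76,"zty":35}},"ps":{"cv":[77,9,51],"g":{"l":78,"ue":92}}}
After op 6 (remove /fwa): {"f":{"jma":[65,95],"nj":{"fyu":50,"npw":44,"qc":10,"xl":44},"qmz":[43,39,61],"x":[42,90,80,59,26]},"ps":{"cv":[77,9,51],"g":{"l":78,"ue":92}}}
After op 7 (remove /ps/cv/1): {"f":{"jma":[65,95],"nj":{"fyu":50,"npw":44,"qc":10,"xl":44},"qmz":[43,39,61],"x":[42,90,80,59,26]},"ps":{"cv":[77,51],"g":{"l":78,"ue":92}}}
After op 8 (add /f/x/0 23): {"f":{"jma":[65,95],"nj":{"fyu":50,"npw":44,"qc":10,"xl":44},"qmz":[43,39,61],"x":[23,42,90,80,59,26]},"ps":{"cv":[77,51],"g":{"l":78,"ue":92}}}
After op 9 (add /f/jma/1 64): {"f":{"jma":[65,64,95],"nj":{"fyu":50,"npw":44,"qc":10,"xl":44},"qmz":[43,39,61],"x":[23,42,90,80,59,26]},"ps":{"cv":[77,51],"g":{"l":78,"ue":92}}}
After op 10 (replace /ps/g 91): {"f":{"jma":[65,64,95],"nj":{"fyu":50,"npw":44,"qc":10,"xl":44},"qmz":[43,39,61],"x":[23,42,90,80,59,26]},"ps":{"cv":[77,51],"g":91}}
After op 11 (add /f/nj/fow 22): {"f":{"jma":[65,64,95],"nj":{"fow":22,"fyu":50,"npw":44,"qc":10,"xl":44},"qmz":[43,39,61],"x":[23,42,90,80,59,26]},"ps":{"cv":[77,51],"g":91}}
After op 12 (add /f/qmz/0 46): {"f":{"jma":[65,64,95],"nj":{"fow":22,"fyu":50,"npw":44,"qc":10,"xl":44},"qmz":[46,43,39,61],"x":[23,42,90,80,59,26]},"ps":{"cv":[77,51],"g":91}}
After op 13 (replace /f/x/0 5): {"f":{"jma":[65,64,95],"nj":{"fow":22,"fyu":50,"npw":44,"qc":10,"xl":44},"qmz":[46,43,39,61],"x":[5,42,90,80,59,26]},"ps":{"cv":[77,51],"g":91}}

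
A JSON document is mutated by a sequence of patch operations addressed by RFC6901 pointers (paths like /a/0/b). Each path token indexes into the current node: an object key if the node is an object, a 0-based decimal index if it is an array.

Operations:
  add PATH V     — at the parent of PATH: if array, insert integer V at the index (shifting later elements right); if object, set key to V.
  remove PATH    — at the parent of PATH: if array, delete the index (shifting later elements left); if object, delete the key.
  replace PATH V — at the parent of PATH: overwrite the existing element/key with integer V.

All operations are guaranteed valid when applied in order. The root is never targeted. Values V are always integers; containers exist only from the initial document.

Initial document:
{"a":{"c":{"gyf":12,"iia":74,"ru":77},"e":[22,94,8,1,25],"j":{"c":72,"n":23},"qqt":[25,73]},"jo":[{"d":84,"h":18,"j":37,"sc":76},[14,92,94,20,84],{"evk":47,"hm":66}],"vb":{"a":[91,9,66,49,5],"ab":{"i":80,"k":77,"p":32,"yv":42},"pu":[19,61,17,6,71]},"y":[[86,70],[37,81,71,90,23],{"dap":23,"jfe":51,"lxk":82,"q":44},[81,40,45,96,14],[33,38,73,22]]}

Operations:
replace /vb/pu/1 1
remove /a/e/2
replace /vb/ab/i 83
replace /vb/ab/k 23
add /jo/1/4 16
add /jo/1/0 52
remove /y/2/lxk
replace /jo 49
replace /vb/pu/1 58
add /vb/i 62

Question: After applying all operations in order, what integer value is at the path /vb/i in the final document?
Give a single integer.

Answer: 62

Derivation:
After op 1 (replace /vb/pu/1 1): {"a":{"c":{"gyf":12,"iia":74,"ru":77},"e":[22,94,8,1,25],"j":{"c":72,"n":23},"qqt":[25,73]},"jo":[{"d":84,"h":18,"j":37,"sc":76},[14,92,94,20,84],{"evk":47,"hm":66}],"vb":{"a":[91,9,66,49,5],"ab":{"i":80,"k":77,"p":32,"yv":42},"pu":[19,1,17,6,71]},"y":[[86,70],[37,81,71,90,23],{"dap":23,"jfe":51,"lxk":82,"q":44},[81,40,45,96,14],[33,38,73,22]]}
After op 2 (remove /a/e/2): {"a":{"c":{"gyf":12,"iia":74,"ru":77},"e":[22,94,1,25],"j":{"c":72,"n":23},"qqt":[25,73]},"jo":[{"d":84,"h":18,"j":37,"sc":76},[14,92,94,20,84],{"evk":47,"hm":66}],"vb":{"a":[91,9,66,49,5],"ab":{"i":80,"k":77,"p":32,"yv":42},"pu":[19,1,17,6,71]},"y":[[86,70],[37,81,71,90,23],{"dap":23,"jfe":51,"lxk":82,"q":44},[81,40,45,96,14],[33,38,73,22]]}
After op 3 (replace /vb/ab/i 83): {"a":{"c":{"gyf":12,"iia":74,"ru":77},"e":[22,94,1,25],"j":{"c":72,"n":23},"qqt":[25,73]},"jo":[{"d":84,"h":18,"j":37,"sc":76},[14,92,94,20,84],{"evk":47,"hm":66}],"vb":{"a":[91,9,66,49,5],"ab":{"i":83,"k":77,"p":32,"yv":42},"pu":[19,1,17,6,71]},"y":[[86,70],[37,81,71,90,23],{"dap":23,"jfe":51,"lxk":82,"q":44},[81,40,45,96,14],[33,38,73,22]]}
After op 4 (replace /vb/ab/k 23): {"a":{"c":{"gyf":12,"iia":74,"ru":77},"e":[22,94,1,25],"j":{"c":72,"n":23},"qqt":[25,73]},"jo":[{"d":84,"h":18,"j":37,"sc":76},[14,92,94,20,84],{"evk":47,"hm":66}],"vb":{"a":[91,9,66,49,5],"ab":{"i":83,"k":23,"p":32,"yv":42},"pu":[19,1,17,6,71]},"y":[[86,70],[37,81,71,90,23],{"dap":23,"jfe":51,"lxk":82,"q":44},[81,40,45,96,14],[33,38,73,22]]}
After op 5 (add /jo/1/4 16): {"a":{"c":{"gyf":12,"iia":74,"ru":77},"e":[22,94,1,25],"j":{"c":72,"n":23},"qqt":[25,73]},"jo":[{"d":84,"h":18,"j":37,"sc":76},[14,92,94,20,16,84],{"evk":47,"hm":66}],"vb":{"a":[91,9,66,49,5],"ab":{"i":83,"k":23,"p":32,"yv":42},"pu":[19,1,17,6,71]},"y":[[86,70],[37,81,71,90,23],{"dap":23,"jfe":51,"lxk":82,"q":44},[81,40,45,96,14],[33,38,73,22]]}
After op 6 (add /jo/1/0 52): {"a":{"c":{"gyf":12,"iia":74,"ru":77},"e":[22,94,1,25],"j":{"c":72,"n":23},"qqt":[25,73]},"jo":[{"d":84,"h":18,"j":37,"sc":76},[52,14,92,94,20,16,84],{"evk":47,"hm":66}],"vb":{"a":[91,9,66,49,5],"ab":{"i":83,"k":23,"p":32,"yv":42},"pu":[19,1,17,6,71]},"y":[[86,70],[37,81,71,90,23],{"dap":23,"jfe":51,"lxk":82,"q":44},[81,40,45,96,14],[33,38,73,22]]}
After op 7 (remove /y/2/lxk): {"a":{"c":{"gyf":12,"iia":74,"ru":77},"e":[22,94,1,25],"j":{"c":72,"n":23},"qqt":[25,73]},"jo":[{"d":84,"h":18,"j":37,"sc":76},[52,14,92,94,20,16,84],{"evk":47,"hm":66}],"vb":{"a":[91,9,66,49,5],"ab":{"i":83,"k":23,"p":32,"yv":42},"pu":[19,1,17,6,71]},"y":[[86,70],[37,81,71,90,23],{"dap":23,"jfe":51,"q":44},[81,40,45,96,14],[33,38,73,22]]}
After op 8 (replace /jo 49): {"a":{"c":{"gyf":12,"iia":74,"ru":77},"e":[22,94,1,25],"j":{"c":72,"n":23},"qqt":[25,73]},"jo":49,"vb":{"a":[91,9,66,49,5],"ab":{"i":83,"k":23,"p":32,"yv":42},"pu":[19,1,17,6,71]},"y":[[86,70],[37,81,71,90,23],{"dap":23,"jfe":51,"q":44},[81,40,45,96,14],[33,38,73,22]]}
After op 9 (replace /vb/pu/1 58): {"a":{"c":{"gyf":12,"iia":74,"ru":77},"e":[22,94,1,25],"j":{"c":72,"n":23},"qqt":[25,73]},"jo":49,"vb":{"a":[91,9,66,49,5],"ab":{"i":83,"k":23,"p":32,"yv":42},"pu":[19,58,17,6,71]},"y":[[86,70],[37,81,71,90,23],{"dap":23,"jfe":51,"q":44},[81,40,45,96,14],[33,38,73,22]]}
After op 10 (add /vb/i 62): {"a":{"c":{"gyf":12,"iia":74,"ru":77},"e":[22,94,1,25],"j":{"c":72,"n":23},"qqt":[25,73]},"jo":49,"vb":{"a":[91,9,66,49,5],"ab":{"i":83,"k":23,"p":32,"yv":42},"i":62,"pu":[19,58,17,6,71]},"y":[[86,70],[37,81,71,90,23],{"dap":23,"jfe":51,"q":44},[81,40,45,96,14],[33,38,73,22]]}
Value at /vb/i: 62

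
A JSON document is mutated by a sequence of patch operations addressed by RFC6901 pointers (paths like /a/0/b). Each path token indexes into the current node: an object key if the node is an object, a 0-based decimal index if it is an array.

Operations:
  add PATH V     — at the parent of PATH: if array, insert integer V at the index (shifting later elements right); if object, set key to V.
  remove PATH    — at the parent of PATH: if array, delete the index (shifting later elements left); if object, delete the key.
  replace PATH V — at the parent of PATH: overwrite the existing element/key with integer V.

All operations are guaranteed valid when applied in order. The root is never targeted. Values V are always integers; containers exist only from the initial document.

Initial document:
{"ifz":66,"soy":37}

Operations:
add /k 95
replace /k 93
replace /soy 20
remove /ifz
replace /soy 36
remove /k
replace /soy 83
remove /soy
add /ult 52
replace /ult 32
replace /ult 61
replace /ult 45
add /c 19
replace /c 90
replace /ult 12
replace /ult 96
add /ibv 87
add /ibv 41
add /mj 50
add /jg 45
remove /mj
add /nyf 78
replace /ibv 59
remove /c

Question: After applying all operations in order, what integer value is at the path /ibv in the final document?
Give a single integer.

After op 1 (add /k 95): {"ifz":66,"k":95,"soy":37}
After op 2 (replace /k 93): {"ifz":66,"k":93,"soy":37}
After op 3 (replace /soy 20): {"ifz":66,"k":93,"soy":20}
After op 4 (remove /ifz): {"k":93,"soy":20}
After op 5 (replace /soy 36): {"k":93,"soy":36}
After op 6 (remove /k): {"soy":36}
After op 7 (replace /soy 83): {"soy":83}
After op 8 (remove /soy): {}
After op 9 (add /ult 52): {"ult":52}
After op 10 (replace /ult 32): {"ult":32}
After op 11 (replace /ult 61): {"ult":61}
After op 12 (replace /ult 45): {"ult":45}
After op 13 (add /c 19): {"c":19,"ult":45}
After op 14 (replace /c 90): {"c":90,"ult":45}
After op 15 (replace /ult 12): {"c":90,"ult":12}
After op 16 (replace /ult 96): {"c":90,"ult":96}
After op 17 (add /ibv 87): {"c":90,"ibv":87,"ult":96}
After op 18 (add /ibv 41): {"c":90,"ibv":41,"ult":96}
After op 19 (add /mj 50): {"c":90,"ibv":41,"mj":50,"ult":96}
After op 20 (add /jg 45): {"c":90,"ibv":41,"jg":45,"mj":50,"ult":96}
After op 21 (remove /mj): {"c":90,"ibv":41,"jg":45,"ult":96}
After op 22 (add /nyf 78): {"c":90,"ibv":41,"jg":45,"nyf":78,"ult":96}
After op 23 (replace /ibv 59): {"c":90,"ibv":59,"jg":45,"nyf":78,"ult":96}
After op 24 (remove /c): {"ibv":59,"jg":45,"nyf":78,"ult":96}
Value at /ibv: 59

Answer: 59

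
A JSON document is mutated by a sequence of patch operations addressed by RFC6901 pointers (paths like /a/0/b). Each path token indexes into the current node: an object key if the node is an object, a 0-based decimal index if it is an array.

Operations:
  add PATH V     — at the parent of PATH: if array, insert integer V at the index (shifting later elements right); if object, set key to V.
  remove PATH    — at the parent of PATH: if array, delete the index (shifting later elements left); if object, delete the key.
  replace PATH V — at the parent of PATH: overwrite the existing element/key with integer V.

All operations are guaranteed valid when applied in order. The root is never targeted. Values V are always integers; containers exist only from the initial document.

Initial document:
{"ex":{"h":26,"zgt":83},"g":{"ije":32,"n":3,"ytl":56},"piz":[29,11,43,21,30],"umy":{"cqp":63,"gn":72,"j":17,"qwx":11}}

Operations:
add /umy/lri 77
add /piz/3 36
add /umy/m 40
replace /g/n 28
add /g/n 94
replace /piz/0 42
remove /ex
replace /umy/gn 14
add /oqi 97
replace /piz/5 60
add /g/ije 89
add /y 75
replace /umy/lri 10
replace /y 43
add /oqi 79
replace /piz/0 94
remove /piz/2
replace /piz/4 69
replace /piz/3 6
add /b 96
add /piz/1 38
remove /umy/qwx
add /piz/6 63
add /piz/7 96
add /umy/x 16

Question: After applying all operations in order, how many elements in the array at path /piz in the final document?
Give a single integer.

Answer: 8

Derivation:
After op 1 (add /umy/lri 77): {"ex":{"h":26,"zgt":83},"g":{"ije":32,"n":3,"ytl":56},"piz":[29,11,43,21,30],"umy":{"cqp":63,"gn":72,"j":17,"lri":77,"qwx":11}}
After op 2 (add /piz/3 36): {"ex":{"h":26,"zgt":83},"g":{"ije":32,"n":3,"ytl":56},"piz":[29,11,43,36,21,30],"umy":{"cqp":63,"gn":72,"j":17,"lri":77,"qwx":11}}
After op 3 (add /umy/m 40): {"ex":{"h":26,"zgt":83},"g":{"ije":32,"n":3,"ytl":56},"piz":[29,11,43,36,21,30],"umy":{"cqp":63,"gn":72,"j":17,"lri":77,"m":40,"qwx":11}}
After op 4 (replace /g/n 28): {"ex":{"h":26,"zgt":83},"g":{"ije":32,"n":28,"ytl":56},"piz":[29,11,43,36,21,30],"umy":{"cqp":63,"gn":72,"j":17,"lri":77,"m":40,"qwx":11}}
After op 5 (add /g/n 94): {"ex":{"h":26,"zgt":83},"g":{"ije":32,"n":94,"ytl":56},"piz":[29,11,43,36,21,30],"umy":{"cqp":63,"gn":72,"j":17,"lri":77,"m":40,"qwx":11}}
After op 6 (replace /piz/0 42): {"ex":{"h":26,"zgt":83},"g":{"ije":32,"n":94,"ytl":56},"piz":[42,11,43,36,21,30],"umy":{"cqp":63,"gn":72,"j":17,"lri":77,"m":40,"qwx":11}}
After op 7 (remove /ex): {"g":{"ije":32,"n":94,"ytl":56},"piz":[42,11,43,36,21,30],"umy":{"cqp":63,"gn":72,"j":17,"lri":77,"m":40,"qwx":11}}
After op 8 (replace /umy/gn 14): {"g":{"ije":32,"n":94,"ytl":56},"piz":[42,11,43,36,21,30],"umy":{"cqp":63,"gn":14,"j":17,"lri":77,"m":40,"qwx":11}}
After op 9 (add /oqi 97): {"g":{"ije":32,"n":94,"ytl":56},"oqi":97,"piz":[42,11,43,36,21,30],"umy":{"cqp":63,"gn":14,"j":17,"lri":77,"m":40,"qwx":11}}
After op 10 (replace /piz/5 60): {"g":{"ije":32,"n":94,"ytl":56},"oqi":97,"piz":[42,11,43,36,21,60],"umy":{"cqp":63,"gn":14,"j":17,"lri":77,"m":40,"qwx":11}}
After op 11 (add /g/ije 89): {"g":{"ije":89,"n":94,"ytl":56},"oqi":97,"piz":[42,11,43,36,21,60],"umy":{"cqp":63,"gn":14,"j":17,"lri":77,"m":40,"qwx":11}}
After op 12 (add /y 75): {"g":{"ije":89,"n":94,"ytl":56},"oqi":97,"piz":[42,11,43,36,21,60],"umy":{"cqp":63,"gn":14,"j":17,"lri":77,"m":40,"qwx":11},"y":75}
After op 13 (replace /umy/lri 10): {"g":{"ije":89,"n":94,"ytl":56},"oqi":97,"piz":[42,11,43,36,21,60],"umy":{"cqp":63,"gn":14,"j":17,"lri":10,"m":40,"qwx":11},"y":75}
After op 14 (replace /y 43): {"g":{"ije":89,"n":94,"ytl":56},"oqi":97,"piz":[42,11,43,36,21,60],"umy":{"cqp":63,"gn":14,"j":17,"lri":10,"m":40,"qwx":11},"y":43}
After op 15 (add /oqi 79): {"g":{"ije":89,"n":94,"ytl":56},"oqi":79,"piz":[42,11,43,36,21,60],"umy":{"cqp":63,"gn":14,"j":17,"lri":10,"m":40,"qwx":11},"y":43}
After op 16 (replace /piz/0 94): {"g":{"ije":89,"n":94,"ytl":56},"oqi":79,"piz":[94,11,43,36,21,60],"umy":{"cqp":63,"gn":14,"j":17,"lri":10,"m":40,"qwx":11},"y":43}
After op 17 (remove /piz/2): {"g":{"ije":89,"n":94,"ytl":56},"oqi":79,"piz":[94,11,36,21,60],"umy":{"cqp":63,"gn":14,"j":17,"lri":10,"m":40,"qwx":11},"y":43}
After op 18 (replace /piz/4 69): {"g":{"ije":89,"n":94,"ytl":56},"oqi":79,"piz":[94,11,36,21,69],"umy":{"cqp":63,"gn":14,"j":17,"lri":10,"m":40,"qwx":11},"y":43}
After op 19 (replace /piz/3 6): {"g":{"ije":89,"n":94,"ytl":56},"oqi":79,"piz":[94,11,36,6,69],"umy":{"cqp":63,"gn":14,"j":17,"lri":10,"m":40,"qwx":11},"y":43}
After op 20 (add /b 96): {"b":96,"g":{"ije":89,"n":94,"ytl":56},"oqi":79,"piz":[94,11,36,6,69],"umy":{"cqp":63,"gn":14,"j":17,"lri":10,"m":40,"qwx":11},"y":43}
After op 21 (add /piz/1 38): {"b":96,"g":{"ije":89,"n":94,"ytl":56},"oqi":79,"piz":[94,38,11,36,6,69],"umy":{"cqp":63,"gn":14,"j":17,"lri":10,"m":40,"qwx":11},"y":43}
After op 22 (remove /umy/qwx): {"b":96,"g":{"ije":89,"n":94,"ytl":56},"oqi":79,"piz":[94,38,11,36,6,69],"umy":{"cqp":63,"gn":14,"j":17,"lri":10,"m":40},"y":43}
After op 23 (add /piz/6 63): {"b":96,"g":{"ije":89,"n":94,"ytl":56},"oqi":79,"piz":[94,38,11,36,6,69,63],"umy":{"cqp":63,"gn":14,"j":17,"lri":10,"m":40},"y":43}
After op 24 (add /piz/7 96): {"b":96,"g":{"ije":89,"n":94,"ytl":56},"oqi":79,"piz":[94,38,11,36,6,69,63,96],"umy":{"cqp":63,"gn":14,"j":17,"lri":10,"m":40},"y":43}
After op 25 (add /umy/x 16): {"b":96,"g":{"ije":89,"n":94,"ytl":56},"oqi":79,"piz":[94,38,11,36,6,69,63,96],"umy":{"cqp":63,"gn":14,"j":17,"lri":10,"m":40,"x":16},"y":43}
Size at path /piz: 8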